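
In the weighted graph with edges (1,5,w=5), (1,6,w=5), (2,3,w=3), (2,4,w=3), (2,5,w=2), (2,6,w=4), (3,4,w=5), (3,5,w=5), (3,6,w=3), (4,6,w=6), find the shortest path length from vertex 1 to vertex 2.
7 (path: 1 -> 5 -> 2; weights 5 + 2 = 7)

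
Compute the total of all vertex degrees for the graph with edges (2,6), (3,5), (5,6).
6 (handshake: sum of degrees = 2|E| = 2 x 3 = 6)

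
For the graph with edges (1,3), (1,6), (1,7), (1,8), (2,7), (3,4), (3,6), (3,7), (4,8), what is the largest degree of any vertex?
4 (attained at vertices 1, 3)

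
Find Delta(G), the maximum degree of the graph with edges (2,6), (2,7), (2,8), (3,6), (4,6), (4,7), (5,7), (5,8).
3 (attained at vertices 2, 6, 7)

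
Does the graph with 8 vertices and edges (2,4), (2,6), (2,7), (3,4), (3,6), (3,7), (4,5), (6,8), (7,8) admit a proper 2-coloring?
Yes. Partition: {1, 2, 3, 5, 8}, {4, 6, 7}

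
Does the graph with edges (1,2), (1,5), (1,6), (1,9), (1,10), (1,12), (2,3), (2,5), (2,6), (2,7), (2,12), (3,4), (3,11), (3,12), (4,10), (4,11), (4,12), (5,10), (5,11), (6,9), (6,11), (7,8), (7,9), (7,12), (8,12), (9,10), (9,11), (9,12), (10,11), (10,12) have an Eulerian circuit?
Yes (the graph is connected and all 12 vertices have even degree)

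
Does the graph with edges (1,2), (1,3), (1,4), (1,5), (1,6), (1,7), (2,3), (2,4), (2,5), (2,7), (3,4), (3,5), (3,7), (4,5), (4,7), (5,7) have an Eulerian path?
No (6 vertices have odd degree: {2, 3, 4, 5, 6, 7}; Eulerian path requires 0 or 2)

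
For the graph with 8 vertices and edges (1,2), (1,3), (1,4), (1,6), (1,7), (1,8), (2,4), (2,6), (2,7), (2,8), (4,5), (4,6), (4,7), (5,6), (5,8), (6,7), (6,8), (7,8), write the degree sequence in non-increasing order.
[6, 6, 5, 5, 5, 5, 3, 1] (degrees: deg(1)=6, deg(2)=5, deg(3)=1, deg(4)=5, deg(5)=3, deg(6)=6, deg(7)=5, deg(8)=5)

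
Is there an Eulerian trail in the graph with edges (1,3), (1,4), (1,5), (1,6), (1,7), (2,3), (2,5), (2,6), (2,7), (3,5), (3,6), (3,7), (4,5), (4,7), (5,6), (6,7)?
No (6 vertices have odd degree: {1, 3, 4, 5, 6, 7}; Eulerian path requires 0 or 2)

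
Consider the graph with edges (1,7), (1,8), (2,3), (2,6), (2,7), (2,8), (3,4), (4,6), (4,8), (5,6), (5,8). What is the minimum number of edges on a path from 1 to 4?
2 (path: 1 -> 8 -> 4, 2 edges)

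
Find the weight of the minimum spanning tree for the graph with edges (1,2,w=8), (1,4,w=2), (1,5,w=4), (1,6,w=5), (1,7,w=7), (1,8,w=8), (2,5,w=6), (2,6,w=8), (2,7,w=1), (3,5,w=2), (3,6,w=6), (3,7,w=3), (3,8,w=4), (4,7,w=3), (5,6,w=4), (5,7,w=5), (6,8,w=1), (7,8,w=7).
16 (MST edges: (1,4,w=2), (2,7,w=1), (3,5,w=2), (3,7,w=3), (3,8,w=4), (4,7,w=3), (6,8,w=1); sum of weights 2 + 1 + 2 + 3 + 4 + 3 + 1 = 16)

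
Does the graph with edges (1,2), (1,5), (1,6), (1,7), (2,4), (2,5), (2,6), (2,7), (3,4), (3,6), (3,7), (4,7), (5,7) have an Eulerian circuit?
No (6 vertices have odd degree: {2, 3, 4, 5, 6, 7}; Eulerian circuit requires 0)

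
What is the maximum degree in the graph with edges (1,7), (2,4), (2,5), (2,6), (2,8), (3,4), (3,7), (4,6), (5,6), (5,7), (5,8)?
4 (attained at vertices 2, 5)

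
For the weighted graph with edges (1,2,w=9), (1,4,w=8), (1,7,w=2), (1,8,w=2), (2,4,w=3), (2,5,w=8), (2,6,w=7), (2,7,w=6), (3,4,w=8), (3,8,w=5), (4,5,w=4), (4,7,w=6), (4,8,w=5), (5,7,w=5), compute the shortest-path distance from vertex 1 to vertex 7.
2 (path: 1 -> 7; weights 2 = 2)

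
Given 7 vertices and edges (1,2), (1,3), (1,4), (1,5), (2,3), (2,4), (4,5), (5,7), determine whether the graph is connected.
No, it has 2 components: {1, 2, 3, 4, 5, 7}, {6}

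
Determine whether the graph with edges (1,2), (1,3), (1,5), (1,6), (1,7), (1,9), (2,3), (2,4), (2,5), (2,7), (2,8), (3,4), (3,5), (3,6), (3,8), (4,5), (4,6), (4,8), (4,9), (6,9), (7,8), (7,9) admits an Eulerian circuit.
Yes (the graph is connected and all 9 vertices have even degree)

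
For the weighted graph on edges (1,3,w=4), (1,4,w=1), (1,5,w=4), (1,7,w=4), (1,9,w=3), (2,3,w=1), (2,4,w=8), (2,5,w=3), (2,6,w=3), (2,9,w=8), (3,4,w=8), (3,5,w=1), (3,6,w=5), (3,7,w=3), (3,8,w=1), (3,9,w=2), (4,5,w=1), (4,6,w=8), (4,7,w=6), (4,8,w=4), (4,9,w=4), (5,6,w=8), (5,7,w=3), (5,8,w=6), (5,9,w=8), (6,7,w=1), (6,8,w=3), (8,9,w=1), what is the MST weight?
10 (MST edges: (1,4,w=1), (2,3,w=1), (2,6,w=3), (3,5,w=1), (3,8,w=1), (4,5,w=1), (6,7,w=1), (8,9,w=1); sum of weights 1 + 1 + 3 + 1 + 1 + 1 + 1 + 1 = 10)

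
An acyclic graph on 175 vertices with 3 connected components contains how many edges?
172 (Each of the 3 component trees on V_i vertices has V_i - 1 edges; summing gives V - C = 175 - 3 = 172)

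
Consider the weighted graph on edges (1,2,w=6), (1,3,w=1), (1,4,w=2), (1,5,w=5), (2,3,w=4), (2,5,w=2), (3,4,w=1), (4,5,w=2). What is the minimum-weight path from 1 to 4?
2 (path: 1 -> 4; weights 2 = 2)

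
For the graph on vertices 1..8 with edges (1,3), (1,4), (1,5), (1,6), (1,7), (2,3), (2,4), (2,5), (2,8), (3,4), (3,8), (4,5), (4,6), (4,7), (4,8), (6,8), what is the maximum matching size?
4 (matching: (1,6), (2,5), (3,8), (4,7); upper bound floor(n/2) = floor(8/2) = 4)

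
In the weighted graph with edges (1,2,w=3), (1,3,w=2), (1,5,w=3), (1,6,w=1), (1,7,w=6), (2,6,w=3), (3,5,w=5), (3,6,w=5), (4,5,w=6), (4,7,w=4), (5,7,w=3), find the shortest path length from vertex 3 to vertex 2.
5 (path: 3 -> 1 -> 2; weights 2 + 3 = 5)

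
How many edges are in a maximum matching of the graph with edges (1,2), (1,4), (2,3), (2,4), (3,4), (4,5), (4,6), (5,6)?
3 (matching: (1,2), (3,4), (5,6); upper bound floor(n/2) = floor(6/2) = 3)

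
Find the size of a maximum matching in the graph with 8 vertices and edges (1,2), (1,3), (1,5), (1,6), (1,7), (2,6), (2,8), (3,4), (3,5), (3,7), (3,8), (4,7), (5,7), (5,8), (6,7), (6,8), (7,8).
4 (matching: (1,7), (2,6), (3,4), (5,8); upper bound floor(n/2) = floor(8/2) = 4)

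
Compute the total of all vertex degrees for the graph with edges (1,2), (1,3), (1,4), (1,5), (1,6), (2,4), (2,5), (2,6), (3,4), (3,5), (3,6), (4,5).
24 (handshake: sum of degrees = 2|E| = 2 x 12 = 24)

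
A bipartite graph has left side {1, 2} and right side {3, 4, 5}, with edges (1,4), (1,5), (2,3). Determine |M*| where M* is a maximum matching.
2 (matching: (1,5), (2,3); upper bound min(|L|,|R|) = min(2,3) = 2)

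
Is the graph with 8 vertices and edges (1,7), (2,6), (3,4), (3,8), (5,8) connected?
No, it has 3 components: {1, 7}, {2, 6}, {3, 4, 5, 8}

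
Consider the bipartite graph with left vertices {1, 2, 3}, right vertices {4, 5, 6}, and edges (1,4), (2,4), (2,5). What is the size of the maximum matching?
2 (matching: (1,4), (2,5); upper bound min(|L|,|R|) = min(3,3) = 3)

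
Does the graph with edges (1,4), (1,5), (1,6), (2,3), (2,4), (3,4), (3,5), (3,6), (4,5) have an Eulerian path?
Yes (the graph is connected and exactly 2 vertices have odd degree: {1, 5}; any Eulerian path must start and end at those)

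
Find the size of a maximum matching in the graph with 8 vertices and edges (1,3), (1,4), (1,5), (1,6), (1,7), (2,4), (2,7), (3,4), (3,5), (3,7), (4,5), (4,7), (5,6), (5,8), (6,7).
4 (matching: (1,6), (2,4), (3,7), (5,8); upper bound floor(n/2) = floor(8/2) = 4)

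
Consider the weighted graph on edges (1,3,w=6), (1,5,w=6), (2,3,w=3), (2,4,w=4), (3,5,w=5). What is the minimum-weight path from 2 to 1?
9 (path: 2 -> 3 -> 1; weights 3 + 6 = 9)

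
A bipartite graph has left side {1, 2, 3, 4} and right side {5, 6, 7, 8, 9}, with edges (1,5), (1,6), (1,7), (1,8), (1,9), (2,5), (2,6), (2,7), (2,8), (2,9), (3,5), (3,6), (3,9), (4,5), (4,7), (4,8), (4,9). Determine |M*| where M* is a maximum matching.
4 (matching: (1,9), (2,8), (3,6), (4,7); upper bound min(|L|,|R|) = min(4,5) = 4)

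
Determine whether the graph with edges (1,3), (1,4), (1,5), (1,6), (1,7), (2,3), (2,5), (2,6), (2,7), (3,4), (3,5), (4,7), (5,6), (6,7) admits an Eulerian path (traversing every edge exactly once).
Yes (the graph is connected and exactly 2 vertices have odd degree: {1, 4}; any Eulerian path must start and end at those)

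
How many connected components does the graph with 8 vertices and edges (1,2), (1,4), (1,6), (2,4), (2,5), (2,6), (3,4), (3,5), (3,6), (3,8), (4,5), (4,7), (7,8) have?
1 (components: {1, 2, 3, 4, 5, 6, 7, 8})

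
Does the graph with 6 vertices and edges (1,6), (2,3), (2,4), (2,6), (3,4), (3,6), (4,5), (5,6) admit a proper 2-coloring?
No (odd cycle of length 3: 2 -> 6 -> 3 -> 2)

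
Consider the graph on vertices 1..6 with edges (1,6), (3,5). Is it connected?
No, it has 4 components: {1, 6}, {2}, {3, 5}, {4}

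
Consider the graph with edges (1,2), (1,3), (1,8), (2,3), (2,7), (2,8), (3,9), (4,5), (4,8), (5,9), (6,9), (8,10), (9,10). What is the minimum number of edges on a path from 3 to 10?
2 (path: 3 -> 9 -> 10, 2 edges)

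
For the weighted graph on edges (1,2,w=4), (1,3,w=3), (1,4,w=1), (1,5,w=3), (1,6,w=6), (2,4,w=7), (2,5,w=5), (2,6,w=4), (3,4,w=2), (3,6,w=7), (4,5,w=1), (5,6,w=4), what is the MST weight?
12 (MST edges: (1,2,w=4), (1,4,w=1), (2,6,w=4), (3,4,w=2), (4,5,w=1); sum of weights 4 + 1 + 4 + 2 + 1 = 12)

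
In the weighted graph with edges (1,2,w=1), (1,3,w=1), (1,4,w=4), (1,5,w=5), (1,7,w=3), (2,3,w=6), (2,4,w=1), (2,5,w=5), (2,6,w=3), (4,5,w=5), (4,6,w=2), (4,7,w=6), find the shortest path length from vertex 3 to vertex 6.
5 (path: 3 -> 1 -> 2 -> 6; weights 1 + 1 + 3 = 5)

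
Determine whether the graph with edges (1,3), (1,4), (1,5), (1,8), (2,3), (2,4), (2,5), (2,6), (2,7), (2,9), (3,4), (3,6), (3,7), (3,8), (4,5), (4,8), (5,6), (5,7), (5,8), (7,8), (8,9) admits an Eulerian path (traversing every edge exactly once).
Yes (the graph is connected and exactly 2 vertices have odd degree: {4, 6}; any Eulerian path must start and end at those)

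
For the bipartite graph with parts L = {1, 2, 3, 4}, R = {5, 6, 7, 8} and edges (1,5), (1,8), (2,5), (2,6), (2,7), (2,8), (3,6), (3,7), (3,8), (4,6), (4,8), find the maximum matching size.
4 (matching: (1,8), (2,5), (3,7), (4,6); upper bound min(|L|,|R|) = min(4,4) = 4)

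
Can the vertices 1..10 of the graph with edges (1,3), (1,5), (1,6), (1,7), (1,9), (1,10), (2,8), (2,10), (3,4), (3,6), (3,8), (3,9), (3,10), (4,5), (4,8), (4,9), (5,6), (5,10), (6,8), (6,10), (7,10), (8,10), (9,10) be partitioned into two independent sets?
No (odd cycle of length 3: 9 -> 1 -> 10 -> 9)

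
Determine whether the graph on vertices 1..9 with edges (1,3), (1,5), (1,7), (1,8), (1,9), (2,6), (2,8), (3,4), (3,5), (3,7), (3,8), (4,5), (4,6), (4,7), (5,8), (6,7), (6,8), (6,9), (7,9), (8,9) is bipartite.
No (odd cycle of length 3: 3 -> 1 -> 5 -> 3)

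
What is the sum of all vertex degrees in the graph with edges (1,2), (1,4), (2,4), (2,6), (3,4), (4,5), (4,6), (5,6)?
16 (handshake: sum of degrees = 2|E| = 2 x 8 = 16)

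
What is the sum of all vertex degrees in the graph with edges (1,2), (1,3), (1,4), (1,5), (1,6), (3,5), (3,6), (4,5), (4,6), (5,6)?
20 (handshake: sum of degrees = 2|E| = 2 x 10 = 20)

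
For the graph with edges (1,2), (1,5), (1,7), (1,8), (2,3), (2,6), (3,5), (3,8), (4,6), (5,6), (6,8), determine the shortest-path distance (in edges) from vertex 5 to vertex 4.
2 (path: 5 -> 6 -> 4, 2 edges)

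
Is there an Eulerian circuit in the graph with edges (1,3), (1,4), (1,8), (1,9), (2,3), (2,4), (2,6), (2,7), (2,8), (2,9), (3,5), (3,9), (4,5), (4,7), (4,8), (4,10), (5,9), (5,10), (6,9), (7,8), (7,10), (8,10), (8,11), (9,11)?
Yes (the graph is connected and all 11 vertices have even degree)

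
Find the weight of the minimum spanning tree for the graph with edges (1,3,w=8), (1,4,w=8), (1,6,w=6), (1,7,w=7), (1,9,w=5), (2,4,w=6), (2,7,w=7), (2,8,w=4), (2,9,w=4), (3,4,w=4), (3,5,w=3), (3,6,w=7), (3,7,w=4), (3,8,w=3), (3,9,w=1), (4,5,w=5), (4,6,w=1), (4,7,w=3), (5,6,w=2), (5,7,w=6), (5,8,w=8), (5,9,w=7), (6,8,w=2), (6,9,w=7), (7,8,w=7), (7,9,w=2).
20 (MST edges: (1,9,w=5), (2,9,w=4), (3,8,w=3), (3,9,w=1), (4,6,w=1), (5,6,w=2), (6,8,w=2), (7,9,w=2); sum of weights 5 + 4 + 3 + 1 + 1 + 2 + 2 + 2 = 20)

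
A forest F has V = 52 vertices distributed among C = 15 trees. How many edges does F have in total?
37 (Each of the 15 component trees on V_i vertices has V_i - 1 edges; summing gives V - C = 52 - 15 = 37)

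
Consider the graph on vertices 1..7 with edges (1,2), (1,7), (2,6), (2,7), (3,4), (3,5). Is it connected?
No, it has 2 components: {1, 2, 6, 7}, {3, 4, 5}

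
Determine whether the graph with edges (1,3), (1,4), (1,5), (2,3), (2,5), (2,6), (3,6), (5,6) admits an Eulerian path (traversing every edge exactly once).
No (6 vertices have odd degree: {1, 2, 3, 4, 5, 6}; Eulerian path requires 0 or 2)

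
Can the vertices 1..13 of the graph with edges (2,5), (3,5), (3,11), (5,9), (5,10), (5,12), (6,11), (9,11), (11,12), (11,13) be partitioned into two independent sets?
Yes. Partition: {1, 2, 3, 4, 6, 7, 8, 9, 10, 12, 13}, {5, 11}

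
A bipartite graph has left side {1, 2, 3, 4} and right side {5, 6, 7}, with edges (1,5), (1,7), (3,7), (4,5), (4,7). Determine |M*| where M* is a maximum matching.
2 (matching: (1,7), (4,5); upper bound min(|L|,|R|) = min(4,3) = 3)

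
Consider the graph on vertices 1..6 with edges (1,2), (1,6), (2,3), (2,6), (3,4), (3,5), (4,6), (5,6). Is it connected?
Yes (BFS from 1 visits [1, 2, 6, 3, 4, 5] — all 6 vertices reached)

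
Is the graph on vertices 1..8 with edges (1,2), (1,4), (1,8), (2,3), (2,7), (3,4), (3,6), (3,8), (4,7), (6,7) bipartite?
Yes. Partition: {1, 3, 5, 7}, {2, 4, 6, 8}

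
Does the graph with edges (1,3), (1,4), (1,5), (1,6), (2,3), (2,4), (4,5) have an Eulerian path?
Yes (the graph is connected and exactly 2 vertices have odd degree: {4, 6}; any Eulerian path must start and end at those)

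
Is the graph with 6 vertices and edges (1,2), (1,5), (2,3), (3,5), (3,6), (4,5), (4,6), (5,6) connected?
Yes (BFS from 1 visits [1, 2, 5, 3, 4, 6] — all 6 vertices reached)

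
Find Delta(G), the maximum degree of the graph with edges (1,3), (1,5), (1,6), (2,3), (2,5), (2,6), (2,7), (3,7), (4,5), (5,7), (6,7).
4 (attained at vertices 2, 5, 7)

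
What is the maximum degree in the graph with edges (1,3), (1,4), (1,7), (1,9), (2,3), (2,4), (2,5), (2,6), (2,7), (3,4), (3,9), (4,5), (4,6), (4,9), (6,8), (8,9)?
6 (attained at vertex 4)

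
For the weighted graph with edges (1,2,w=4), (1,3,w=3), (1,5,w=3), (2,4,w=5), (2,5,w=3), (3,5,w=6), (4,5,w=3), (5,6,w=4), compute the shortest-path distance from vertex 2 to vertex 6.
7 (path: 2 -> 5 -> 6; weights 3 + 4 = 7)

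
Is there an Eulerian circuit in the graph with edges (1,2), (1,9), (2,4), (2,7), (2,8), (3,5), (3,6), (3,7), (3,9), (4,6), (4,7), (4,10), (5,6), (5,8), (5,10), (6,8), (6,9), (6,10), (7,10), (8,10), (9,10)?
Yes (the graph is connected and all 10 vertices have even degree)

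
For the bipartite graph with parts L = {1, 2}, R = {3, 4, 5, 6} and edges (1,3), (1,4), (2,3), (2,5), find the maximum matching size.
2 (matching: (1,4), (2,5); upper bound min(|L|,|R|) = min(2,4) = 2)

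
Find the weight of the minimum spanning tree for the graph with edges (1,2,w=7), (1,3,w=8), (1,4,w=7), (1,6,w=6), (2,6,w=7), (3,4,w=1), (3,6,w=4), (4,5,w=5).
23 (MST edges: (1,2,w=7), (1,6,w=6), (3,4,w=1), (3,6,w=4), (4,5,w=5); sum of weights 7 + 6 + 1 + 4 + 5 = 23)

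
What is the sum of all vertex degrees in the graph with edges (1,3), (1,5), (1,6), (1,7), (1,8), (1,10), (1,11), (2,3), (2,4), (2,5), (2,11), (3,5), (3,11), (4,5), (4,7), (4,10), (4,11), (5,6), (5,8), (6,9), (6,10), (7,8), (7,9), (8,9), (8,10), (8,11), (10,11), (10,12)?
56 (handshake: sum of degrees = 2|E| = 2 x 28 = 56)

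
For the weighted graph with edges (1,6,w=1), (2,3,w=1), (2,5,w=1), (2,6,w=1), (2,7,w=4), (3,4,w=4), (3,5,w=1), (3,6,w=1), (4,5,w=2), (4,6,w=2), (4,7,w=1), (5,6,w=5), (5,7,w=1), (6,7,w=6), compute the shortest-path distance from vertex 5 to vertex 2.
1 (path: 5 -> 2; weights 1 = 1)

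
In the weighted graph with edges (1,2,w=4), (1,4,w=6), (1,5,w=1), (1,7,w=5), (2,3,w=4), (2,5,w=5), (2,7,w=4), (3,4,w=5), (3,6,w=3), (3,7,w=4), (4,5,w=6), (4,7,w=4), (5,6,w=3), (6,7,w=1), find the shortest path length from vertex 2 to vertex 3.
4 (path: 2 -> 3; weights 4 = 4)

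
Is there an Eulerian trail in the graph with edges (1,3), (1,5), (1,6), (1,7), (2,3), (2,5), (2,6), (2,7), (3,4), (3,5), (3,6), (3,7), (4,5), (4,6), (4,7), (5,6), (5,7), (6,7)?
Yes — and in fact it has an Eulerian circuit (the graph is connected and all 7 vertices have even degree)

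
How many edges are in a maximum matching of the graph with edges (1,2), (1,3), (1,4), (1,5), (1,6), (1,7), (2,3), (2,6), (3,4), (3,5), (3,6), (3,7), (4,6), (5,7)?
3 (matching: (1,6), (2,3), (5,7); upper bound floor(n/2) = floor(7/2) = 3)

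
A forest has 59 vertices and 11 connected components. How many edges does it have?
48 (Each of the 11 component trees on V_i vertices has V_i - 1 edges; summing gives V - C = 59 - 11 = 48)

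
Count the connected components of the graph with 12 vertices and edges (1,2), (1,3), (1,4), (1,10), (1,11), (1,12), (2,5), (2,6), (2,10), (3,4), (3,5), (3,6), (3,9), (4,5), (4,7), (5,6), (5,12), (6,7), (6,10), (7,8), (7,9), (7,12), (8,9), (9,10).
1 (components: {1, 2, 3, 4, 5, 6, 7, 8, 9, 10, 11, 12})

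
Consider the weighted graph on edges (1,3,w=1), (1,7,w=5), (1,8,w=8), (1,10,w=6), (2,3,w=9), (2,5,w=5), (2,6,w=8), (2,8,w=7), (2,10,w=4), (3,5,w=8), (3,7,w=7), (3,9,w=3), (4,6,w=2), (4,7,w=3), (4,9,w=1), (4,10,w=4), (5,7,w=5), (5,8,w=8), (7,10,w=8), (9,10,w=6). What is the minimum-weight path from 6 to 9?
3 (path: 6 -> 4 -> 9; weights 2 + 1 = 3)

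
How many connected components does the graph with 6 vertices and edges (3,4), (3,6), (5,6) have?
3 (components: {1}, {2}, {3, 4, 5, 6})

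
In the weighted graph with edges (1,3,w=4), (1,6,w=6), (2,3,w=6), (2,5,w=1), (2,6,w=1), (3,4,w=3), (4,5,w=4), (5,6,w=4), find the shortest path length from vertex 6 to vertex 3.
7 (path: 6 -> 2 -> 3; weights 1 + 6 = 7)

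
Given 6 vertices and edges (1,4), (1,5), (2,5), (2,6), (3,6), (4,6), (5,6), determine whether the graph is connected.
Yes (BFS from 1 visits [1, 4, 5, 6, 2, 3] — all 6 vertices reached)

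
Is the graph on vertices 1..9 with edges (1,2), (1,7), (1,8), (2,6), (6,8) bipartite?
Yes. Partition: {1, 3, 4, 5, 6, 9}, {2, 7, 8}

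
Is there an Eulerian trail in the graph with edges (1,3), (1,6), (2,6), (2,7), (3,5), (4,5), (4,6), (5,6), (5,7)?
Yes — and in fact it has an Eulerian circuit (the graph is connected and all 7 vertices have even degree)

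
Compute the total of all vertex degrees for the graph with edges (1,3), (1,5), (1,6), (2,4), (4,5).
10 (handshake: sum of degrees = 2|E| = 2 x 5 = 10)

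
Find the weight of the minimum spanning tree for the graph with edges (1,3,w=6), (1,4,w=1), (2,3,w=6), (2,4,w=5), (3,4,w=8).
12 (MST edges: (1,3,w=6), (1,4,w=1), (2,4,w=5); sum of weights 6 + 1 + 5 = 12)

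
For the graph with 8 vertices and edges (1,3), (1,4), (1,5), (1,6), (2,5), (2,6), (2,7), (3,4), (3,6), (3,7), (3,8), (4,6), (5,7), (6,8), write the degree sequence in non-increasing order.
[5, 5, 4, 3, 3, 3, 3, 2] (degrees: deg(1)=4, deg(2)=3, deg(3)=5, deg(4)=3, deg(5)=3, deg(6)=5, deg(7)=3, deg(8)=2)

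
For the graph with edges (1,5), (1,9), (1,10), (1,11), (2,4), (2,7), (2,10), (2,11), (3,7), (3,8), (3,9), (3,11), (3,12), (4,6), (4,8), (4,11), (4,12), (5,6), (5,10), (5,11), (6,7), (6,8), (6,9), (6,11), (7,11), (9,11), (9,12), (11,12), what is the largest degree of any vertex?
9 (attained at vertex 11)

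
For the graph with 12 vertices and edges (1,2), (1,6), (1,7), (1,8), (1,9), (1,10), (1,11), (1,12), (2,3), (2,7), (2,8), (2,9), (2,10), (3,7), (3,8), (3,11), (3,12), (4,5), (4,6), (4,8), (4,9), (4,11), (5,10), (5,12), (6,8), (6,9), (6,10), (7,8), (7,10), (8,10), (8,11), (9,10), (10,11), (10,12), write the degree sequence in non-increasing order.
[9, 8, 8, 6, 5, 5, 5, 5, 5, 5, 4, 3] (degrees: deg(1)=8, deg(2)=6, deg(3)=5, deg(4)=5, deg(5)=3, deg(6)=5, deg(7)=5, deg(8)=8, deg(9)=5, deg(10)=9, deg(11)=5, deg(12)=4)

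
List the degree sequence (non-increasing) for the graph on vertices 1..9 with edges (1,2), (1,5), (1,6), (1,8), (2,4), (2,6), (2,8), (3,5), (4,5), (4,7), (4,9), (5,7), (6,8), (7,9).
[4, 4, 4, 4, 3, 3, 3, 2, 1] (degrees: deg(1)=4, deg(2)=4, deg(3)=1, deg(4)=4, deg(5)=4, deg(6)=3, deg(7)=3, deg(8)=3, deg(9)=2)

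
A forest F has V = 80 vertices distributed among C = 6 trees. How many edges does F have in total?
74 (Each of the 6 component trees on V_i vertices has V_i - 1 edges; summing gives V - C = 80 - 6 = 74)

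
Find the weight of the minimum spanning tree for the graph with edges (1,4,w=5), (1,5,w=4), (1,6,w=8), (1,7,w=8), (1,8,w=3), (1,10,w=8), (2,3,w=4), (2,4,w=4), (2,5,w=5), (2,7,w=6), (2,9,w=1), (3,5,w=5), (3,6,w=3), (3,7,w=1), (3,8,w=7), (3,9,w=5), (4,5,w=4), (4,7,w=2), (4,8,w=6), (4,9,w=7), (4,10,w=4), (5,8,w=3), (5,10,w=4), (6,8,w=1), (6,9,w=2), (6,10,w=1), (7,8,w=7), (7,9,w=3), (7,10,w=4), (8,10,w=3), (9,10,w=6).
17 (MST edges: (1,8,w=3), (2,9,w=1), (3,6,w=3), (3,7,w=1), (4,7,w=2), (5,8,w=3), (6,8,w=1), (6,9,w=2), (6,10,w=1); sum of weights 3 + 1 + 3 + 1 + 2 + 3 + 1 + 2 + 1 = 17)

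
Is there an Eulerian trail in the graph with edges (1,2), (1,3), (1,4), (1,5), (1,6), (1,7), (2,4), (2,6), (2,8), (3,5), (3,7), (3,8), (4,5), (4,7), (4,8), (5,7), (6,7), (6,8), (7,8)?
Yes (the graph is connected and exactly 2 vertices have odd degree: {4, 8}; any Eulerian path must start and end at those)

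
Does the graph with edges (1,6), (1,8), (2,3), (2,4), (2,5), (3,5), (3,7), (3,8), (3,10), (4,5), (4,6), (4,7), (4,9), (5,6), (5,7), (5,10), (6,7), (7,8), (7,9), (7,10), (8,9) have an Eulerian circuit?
No (6 vertices have odd degree: {2, 3, 4, 7, 9, 10}; Eulerian circuit requires 0)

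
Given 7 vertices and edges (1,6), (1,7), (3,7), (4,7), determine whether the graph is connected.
No, it has 3 components: {1, 3, 4, 6, 7}, {2}, {5}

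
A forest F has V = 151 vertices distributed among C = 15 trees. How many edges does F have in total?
136 (Each of the 15 component trees on V_i vertices has V_i - 1 edges; summing gives V - C = 151 - 15 = 136)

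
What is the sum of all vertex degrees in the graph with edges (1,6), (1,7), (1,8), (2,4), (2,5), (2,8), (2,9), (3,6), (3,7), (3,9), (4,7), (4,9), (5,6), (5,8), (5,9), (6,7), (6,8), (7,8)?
36 (handshake: sum of degrees = 2|E| = 2 x 18 = 36)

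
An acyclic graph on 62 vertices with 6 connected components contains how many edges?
56 (Each of the 6 component trees on V_i vertices has V_i - 1 edges; summing gives V - C = 62 - 6 = 56)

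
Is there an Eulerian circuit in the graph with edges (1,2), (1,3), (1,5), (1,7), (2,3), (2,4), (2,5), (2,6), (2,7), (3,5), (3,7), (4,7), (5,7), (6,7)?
Yes (the graph is connected and all 7 vertices have even degree)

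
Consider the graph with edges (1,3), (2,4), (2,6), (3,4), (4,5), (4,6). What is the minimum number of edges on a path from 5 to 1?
3 (path: 5 -> 4 -> 3 -> 1, 3 edges)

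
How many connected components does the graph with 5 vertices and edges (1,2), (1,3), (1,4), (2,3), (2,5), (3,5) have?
1 (components: {1, 2, 3, 4, 5})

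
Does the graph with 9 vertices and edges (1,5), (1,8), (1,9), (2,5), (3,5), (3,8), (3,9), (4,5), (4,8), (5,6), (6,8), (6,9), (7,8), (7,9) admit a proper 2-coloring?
Yes. Partition: {1, 2, 3, 4, 6, 7}, {5, 8, 9}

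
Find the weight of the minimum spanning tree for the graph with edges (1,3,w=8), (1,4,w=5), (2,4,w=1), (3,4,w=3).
9 (MST edges: (1,4,w=5), (2,4,w=1), (3,4,w=3); sum of weights 5 + 1 + 3 = 9)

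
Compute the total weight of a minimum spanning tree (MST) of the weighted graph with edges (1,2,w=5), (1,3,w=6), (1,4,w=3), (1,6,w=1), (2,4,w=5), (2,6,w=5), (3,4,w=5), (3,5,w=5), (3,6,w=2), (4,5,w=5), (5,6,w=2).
13 (MST edges: (1,2,w=5), (1,4,w=3), (1,6,w=1), (3,6,w=2), (5,6,w=2); sum of weights 5 + 3 + 1 + 2 + 2 = 13)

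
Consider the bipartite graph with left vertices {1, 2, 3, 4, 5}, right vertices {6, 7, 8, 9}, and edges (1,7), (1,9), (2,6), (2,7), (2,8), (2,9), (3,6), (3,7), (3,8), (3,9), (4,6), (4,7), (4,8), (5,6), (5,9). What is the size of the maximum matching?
4 (matching: (1,9), (2,8), (3,7), (4,6); upper bound min(|L|,|R|) = min(5,4) = 4)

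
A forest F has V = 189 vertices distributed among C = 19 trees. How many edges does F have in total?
170 (Each of the 19 component trees on V_i vertices has V_i - 1 edges; summing gives V - C = 189 - 19 = 170)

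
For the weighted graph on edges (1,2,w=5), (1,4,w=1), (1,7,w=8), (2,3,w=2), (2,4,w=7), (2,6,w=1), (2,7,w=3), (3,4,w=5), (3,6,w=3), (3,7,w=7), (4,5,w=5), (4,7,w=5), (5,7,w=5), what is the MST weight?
17 (MST edges: (1,2,w=5), (1,4,w=1), (2,3,w=2), (2,6,w=1), (2,7,w=3), (4,5,w=5); sum of weights 5 + 1 + 2 + 1 + 3 + 5 = 17)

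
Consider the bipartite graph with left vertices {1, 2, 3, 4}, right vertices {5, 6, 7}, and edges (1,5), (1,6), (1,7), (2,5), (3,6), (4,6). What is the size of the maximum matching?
3 (matching: (1,7), (2,5), (3,6); upper bound min(|L|,|R|) = min(4,3) = 3)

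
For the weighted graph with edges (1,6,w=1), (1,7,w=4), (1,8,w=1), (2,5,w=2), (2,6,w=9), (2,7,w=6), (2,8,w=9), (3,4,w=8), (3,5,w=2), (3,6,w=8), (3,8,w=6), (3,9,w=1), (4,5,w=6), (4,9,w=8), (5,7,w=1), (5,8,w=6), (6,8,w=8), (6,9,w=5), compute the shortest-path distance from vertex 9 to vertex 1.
6 (path: 9 -> 6 -> 1; weights 5 + 1 = 6)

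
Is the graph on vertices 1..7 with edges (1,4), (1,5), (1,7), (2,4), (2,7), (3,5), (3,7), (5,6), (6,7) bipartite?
Yes. Partition: {1, 2, 3, 6}, {4, 5, 7}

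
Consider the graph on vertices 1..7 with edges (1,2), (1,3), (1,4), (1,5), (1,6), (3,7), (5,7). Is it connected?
Yes (BFS from 1 visits [1, 2, 3, 4, 5, 6, 7] — all 7 vertices reached)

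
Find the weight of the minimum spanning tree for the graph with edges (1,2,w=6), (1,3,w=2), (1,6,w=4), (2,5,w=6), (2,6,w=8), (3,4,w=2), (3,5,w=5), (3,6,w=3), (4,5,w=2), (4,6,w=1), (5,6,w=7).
13 (MST edges: (1,2,w=6), (1,3,w=2), (3,4,w=2), (4,5,w=2), (4,6,w=1); sum of weights 6 + 2 + 2 + 2 + 1 = 13)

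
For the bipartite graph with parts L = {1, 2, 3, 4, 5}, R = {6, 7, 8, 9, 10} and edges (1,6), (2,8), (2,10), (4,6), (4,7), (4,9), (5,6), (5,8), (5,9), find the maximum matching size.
4 (matching: (1,6), (2,10), (4,9), (5,8); upper bound min(|L|,|R|) = min(5,5) = 5)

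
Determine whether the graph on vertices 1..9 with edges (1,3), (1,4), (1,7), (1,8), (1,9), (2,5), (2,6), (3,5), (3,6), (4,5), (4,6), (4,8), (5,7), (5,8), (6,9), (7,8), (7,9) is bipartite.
No (odd cycle of length 3: 4 -> 1 -> 8 -> 4)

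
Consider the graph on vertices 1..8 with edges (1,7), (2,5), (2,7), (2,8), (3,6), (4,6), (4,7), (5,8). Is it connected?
Yes (BFS from 1 visits [1, 7, 2, 4, 5, 8, 6, 3] — all 8 vertices reached)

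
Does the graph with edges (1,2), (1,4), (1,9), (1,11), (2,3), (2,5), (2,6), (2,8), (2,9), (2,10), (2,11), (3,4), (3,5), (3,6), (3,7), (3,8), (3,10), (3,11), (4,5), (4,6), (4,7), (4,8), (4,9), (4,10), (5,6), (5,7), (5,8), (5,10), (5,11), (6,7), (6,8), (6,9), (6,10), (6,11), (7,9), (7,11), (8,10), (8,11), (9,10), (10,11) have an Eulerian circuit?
No (2 vertices have odd degree: {6, 8}; Eulerian circuit requires 0)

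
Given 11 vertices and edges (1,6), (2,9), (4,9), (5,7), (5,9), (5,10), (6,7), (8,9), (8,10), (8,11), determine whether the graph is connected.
No, it has 2 components: {1, 2, 4, 5, 6, 7, 8, 9, 10, 11}, {3}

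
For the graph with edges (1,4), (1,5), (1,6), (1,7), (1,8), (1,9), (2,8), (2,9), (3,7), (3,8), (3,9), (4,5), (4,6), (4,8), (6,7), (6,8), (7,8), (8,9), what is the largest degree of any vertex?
7 (attained at vertex 8)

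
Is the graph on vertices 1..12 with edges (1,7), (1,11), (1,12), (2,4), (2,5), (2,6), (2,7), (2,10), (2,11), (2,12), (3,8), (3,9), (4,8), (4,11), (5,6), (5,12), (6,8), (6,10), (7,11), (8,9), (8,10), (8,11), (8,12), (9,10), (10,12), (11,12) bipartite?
No (odd cycle of length 3: 11 -> 1 -> 7 -> 11)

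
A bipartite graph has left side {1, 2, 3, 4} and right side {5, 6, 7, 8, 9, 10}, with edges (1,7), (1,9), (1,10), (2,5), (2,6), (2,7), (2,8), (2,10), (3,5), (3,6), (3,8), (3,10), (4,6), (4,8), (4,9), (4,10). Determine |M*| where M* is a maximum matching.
4 (matching: (1,10), (2,7), (3,8), (4,9); upper bound min(|L|,|R|) = min(4,6) = 4)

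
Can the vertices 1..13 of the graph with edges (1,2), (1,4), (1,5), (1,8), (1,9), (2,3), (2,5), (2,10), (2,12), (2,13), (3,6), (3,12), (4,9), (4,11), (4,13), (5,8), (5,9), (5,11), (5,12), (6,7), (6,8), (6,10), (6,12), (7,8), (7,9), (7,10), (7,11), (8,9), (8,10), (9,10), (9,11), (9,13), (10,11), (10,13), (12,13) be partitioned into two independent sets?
No (odd cycle of length 3: 8 -> 1 -> 5 -> 8)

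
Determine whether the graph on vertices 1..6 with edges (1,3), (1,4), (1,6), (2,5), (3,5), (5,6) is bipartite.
Yes. Partition: {1, 5}, {2, 3, 4, 6}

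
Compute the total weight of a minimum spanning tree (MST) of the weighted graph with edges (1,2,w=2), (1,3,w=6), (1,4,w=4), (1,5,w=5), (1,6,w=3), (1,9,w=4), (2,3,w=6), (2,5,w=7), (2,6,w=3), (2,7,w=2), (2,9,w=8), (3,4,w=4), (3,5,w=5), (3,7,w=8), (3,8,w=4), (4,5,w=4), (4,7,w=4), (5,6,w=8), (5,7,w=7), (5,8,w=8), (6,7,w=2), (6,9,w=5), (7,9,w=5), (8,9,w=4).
26 (MST edges: (1,2,w=2), (1,4,w=4), (1,9,w=4), (2,7,w=2), (3,4,w=4), (3,8,w=4), (4,5,w=4), (6,7,w=2); sum of weights 2 + 4 + 4 + 2 + 4 + 4 + 4 + 2 = 26)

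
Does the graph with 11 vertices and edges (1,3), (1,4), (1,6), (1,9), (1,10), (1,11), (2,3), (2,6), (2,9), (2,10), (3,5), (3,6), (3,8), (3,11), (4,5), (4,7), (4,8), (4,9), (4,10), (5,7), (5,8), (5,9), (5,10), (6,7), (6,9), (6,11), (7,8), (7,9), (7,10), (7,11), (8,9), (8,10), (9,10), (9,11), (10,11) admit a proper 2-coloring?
No (odd cycle of length 3: 4 -> 1 -> 10 -> 4)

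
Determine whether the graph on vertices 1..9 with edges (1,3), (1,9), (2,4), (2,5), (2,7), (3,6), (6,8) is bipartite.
Yes. Partition: {1, 2, 6}, {3, 4, 5, 7, 8, 9}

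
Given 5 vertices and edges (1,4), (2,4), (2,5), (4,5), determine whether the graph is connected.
No, it has 2 components: {1, 2, 4, 5}, {3}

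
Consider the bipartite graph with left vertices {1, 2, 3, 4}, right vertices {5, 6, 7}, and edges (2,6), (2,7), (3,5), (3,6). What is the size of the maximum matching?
2 (matching: (2,7), (3,6); upper bound min(|L|,|R|) = min(4,3) = 3)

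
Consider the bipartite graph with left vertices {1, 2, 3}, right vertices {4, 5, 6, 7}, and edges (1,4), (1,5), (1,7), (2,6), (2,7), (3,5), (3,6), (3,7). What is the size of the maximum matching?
3 (matching: (1,7), (2,6), (3,5); upper bound min(|L|,|R|) = min(3,4) = 3)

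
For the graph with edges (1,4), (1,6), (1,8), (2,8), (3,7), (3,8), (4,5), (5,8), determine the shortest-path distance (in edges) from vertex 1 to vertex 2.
2 (path: 1 -> 8 -> 2, 2 edges)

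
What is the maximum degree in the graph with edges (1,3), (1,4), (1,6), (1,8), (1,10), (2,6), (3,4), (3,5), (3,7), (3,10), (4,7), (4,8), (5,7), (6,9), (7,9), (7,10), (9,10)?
5 (attained at vertices 1, 3, 7)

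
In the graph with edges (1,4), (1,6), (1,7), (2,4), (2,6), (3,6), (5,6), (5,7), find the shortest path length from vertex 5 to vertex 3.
2 (path: 5 -> 6 -> 3, 2 edges)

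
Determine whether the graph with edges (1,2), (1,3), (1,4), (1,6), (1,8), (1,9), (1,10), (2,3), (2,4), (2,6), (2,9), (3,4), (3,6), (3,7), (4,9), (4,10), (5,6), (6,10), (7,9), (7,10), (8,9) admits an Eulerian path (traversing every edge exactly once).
No (8 vertices have odd degree: {1, 2, 3, 4, 5, 6, 7, 9}; Eulerian path requires 0 or 2)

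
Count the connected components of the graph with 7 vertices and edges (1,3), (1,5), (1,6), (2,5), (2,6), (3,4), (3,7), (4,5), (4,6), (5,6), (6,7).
1 (components: {1, 2, 3, 4, 5, 6, 7})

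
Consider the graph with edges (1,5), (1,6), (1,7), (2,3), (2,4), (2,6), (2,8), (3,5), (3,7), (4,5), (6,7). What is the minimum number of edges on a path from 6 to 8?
2 (path: 6 -> 2 -> 8, 2 edges)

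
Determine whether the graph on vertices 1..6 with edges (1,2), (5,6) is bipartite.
Yes. Partition: {1, 3, 4, 5}, {2, 6}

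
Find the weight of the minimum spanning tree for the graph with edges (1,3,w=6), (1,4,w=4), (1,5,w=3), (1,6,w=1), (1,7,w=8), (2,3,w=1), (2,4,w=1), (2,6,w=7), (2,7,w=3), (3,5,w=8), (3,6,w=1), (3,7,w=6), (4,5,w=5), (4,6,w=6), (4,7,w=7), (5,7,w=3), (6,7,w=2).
9 (MST edges: (1,5,w=3), (1,6,w=1), (2,3,w=1), (2,4,w=1), (3,6,w=1), (6,7,w=2); sum of weights 3 + 1 + 1 + 1 + 1 + 2 = 9)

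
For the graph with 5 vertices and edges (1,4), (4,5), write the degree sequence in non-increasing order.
[2, 1, 1, 0, 0] (degrees: deg(1)=1, deg(2)=0, deg(3)=0, deg(4)=2, deg(5)=1)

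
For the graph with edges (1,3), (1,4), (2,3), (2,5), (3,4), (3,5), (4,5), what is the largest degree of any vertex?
4 (attained at vertex 3)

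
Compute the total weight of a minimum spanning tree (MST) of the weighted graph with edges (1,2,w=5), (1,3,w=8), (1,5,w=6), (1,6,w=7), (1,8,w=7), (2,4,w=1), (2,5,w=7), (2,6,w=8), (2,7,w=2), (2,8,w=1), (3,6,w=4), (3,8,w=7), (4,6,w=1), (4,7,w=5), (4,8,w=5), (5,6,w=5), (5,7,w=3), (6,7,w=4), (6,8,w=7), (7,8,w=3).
17 (MST edges: (1,2,w=5), (2,4,w=1), (2,7,w=2), (2,8,w=1), (3,6,w=4), (4,6,w=1), (5,7,w=3); sum of weights 5 + 1 + 2 + 1 + 4 + 1 + 3 = 17)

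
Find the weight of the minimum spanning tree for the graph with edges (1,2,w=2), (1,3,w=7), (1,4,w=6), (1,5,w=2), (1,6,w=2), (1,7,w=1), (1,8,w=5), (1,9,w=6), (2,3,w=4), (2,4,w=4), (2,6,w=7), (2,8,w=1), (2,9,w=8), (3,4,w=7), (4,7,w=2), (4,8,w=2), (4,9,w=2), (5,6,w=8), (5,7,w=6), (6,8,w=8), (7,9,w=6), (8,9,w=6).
16 (MST edges: (1,2,w=2), (1,5,w=2), (1,6,w=2), (1,7,w=1), (2,3,w=4), (2,8,w=1), (4,7,w=2), (4,9,w=2); sum of weights 2 + 2 + 2 + 1 + 4 + 1 + 2 + 2 = 16)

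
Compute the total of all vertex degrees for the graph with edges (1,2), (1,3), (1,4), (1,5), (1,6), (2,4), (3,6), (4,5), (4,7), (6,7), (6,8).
22 (handshake: sum of degrees = 2|E| = 2 x 11 = 22)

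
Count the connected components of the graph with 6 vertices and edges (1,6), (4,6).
4 (components: {1, 4, 6}, {2}, {3}, {5})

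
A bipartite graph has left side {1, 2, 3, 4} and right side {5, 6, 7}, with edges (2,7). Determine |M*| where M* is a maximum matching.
1 (matching: (2,7); upper bound min(|L|,|R|) = min(4,3) = 3)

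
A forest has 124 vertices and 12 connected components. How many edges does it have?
112 (Each of the 12 component trees on V_i vertices has V_i - 1 edges; summing gives V - C = 124 - 12 = 112)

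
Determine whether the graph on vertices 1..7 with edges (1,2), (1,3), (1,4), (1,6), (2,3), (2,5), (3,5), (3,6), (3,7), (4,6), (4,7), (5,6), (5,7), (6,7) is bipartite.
No (odd cycle of length 3: 4 -> 1 -> 6 -> 4)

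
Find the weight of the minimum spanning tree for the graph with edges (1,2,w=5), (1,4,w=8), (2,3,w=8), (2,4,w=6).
19 (MST edges: (1,2,w=5), (2,3,w=8), (2,4,w=6); sum of weights 5 + 8 + 6 = 19)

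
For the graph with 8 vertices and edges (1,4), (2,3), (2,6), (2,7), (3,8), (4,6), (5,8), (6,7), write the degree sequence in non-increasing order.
[3, 3, 2, 2, 2, 2, 1, 1] (degrees: deg(1)=1, deg(2)=3, deg(3)=2, deg(4)=2, deg(5)=1, deg(6)=3, deg(7)=2, deg(8)=2)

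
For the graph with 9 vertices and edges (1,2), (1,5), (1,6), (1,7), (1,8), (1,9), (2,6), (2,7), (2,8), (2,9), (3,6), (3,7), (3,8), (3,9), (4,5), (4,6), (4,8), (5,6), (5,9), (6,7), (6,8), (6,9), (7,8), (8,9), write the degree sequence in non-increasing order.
[8, 7, 6, 6, 5, 5, 4, 4, 3] (degrees: deg(1)=6, deg(2)=5, deg(3)=4, deg(4)=3, deg(5)=4, deg(6)=8, deg(7)=5, deg(8)=7, deg(9)=6)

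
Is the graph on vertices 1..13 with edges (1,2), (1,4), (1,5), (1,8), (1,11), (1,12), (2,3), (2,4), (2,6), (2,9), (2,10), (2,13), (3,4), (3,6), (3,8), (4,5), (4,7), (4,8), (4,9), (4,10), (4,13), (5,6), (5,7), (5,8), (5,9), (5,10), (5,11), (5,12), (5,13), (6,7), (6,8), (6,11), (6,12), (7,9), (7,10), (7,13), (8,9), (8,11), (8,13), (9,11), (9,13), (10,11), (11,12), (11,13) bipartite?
No (odd cycle of length 3: 5 -> 1 -> 4 -> 5)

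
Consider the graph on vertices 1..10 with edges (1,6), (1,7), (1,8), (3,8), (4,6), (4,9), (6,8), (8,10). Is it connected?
No, it has 3 components: {1, 3, 4, 6, 7, 8, 9, 10}, {2}, {5}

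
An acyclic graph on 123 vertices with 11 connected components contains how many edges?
112 (Each of the 11 component trees on V_i vertices has V_i - 1 edges; summing gives V - C = 123 - 11 = 112)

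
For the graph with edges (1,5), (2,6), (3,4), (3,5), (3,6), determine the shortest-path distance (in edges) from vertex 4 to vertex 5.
2 (path: 4 -> 3 -> 5, 2 edges)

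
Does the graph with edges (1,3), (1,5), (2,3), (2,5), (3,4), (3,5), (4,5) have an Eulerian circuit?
Yes (the graph is connected and all 5 vertices have even degree)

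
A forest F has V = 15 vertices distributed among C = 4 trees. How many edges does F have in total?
11 (Each of the 4 component trees on V_i vertices has V_i - 1 edges; summing gives V - C = 15 - 4 = 11)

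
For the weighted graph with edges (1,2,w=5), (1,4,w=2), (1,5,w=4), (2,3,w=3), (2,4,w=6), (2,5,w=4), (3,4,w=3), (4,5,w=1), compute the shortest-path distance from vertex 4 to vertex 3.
3 (path: 4 -> 3; weights 3 = 3)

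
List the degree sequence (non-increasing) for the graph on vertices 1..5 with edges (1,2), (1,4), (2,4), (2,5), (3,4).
[3, 3, 2, 1, 1] (degrees: deg(1)=2, deg(2)=3, deg(3)=1, deg(4)=3, deg(5)=1)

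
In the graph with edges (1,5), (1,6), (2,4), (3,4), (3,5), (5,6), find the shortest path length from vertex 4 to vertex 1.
3 (path: 4 -> 3 -> 5 -> 1, 3 edges)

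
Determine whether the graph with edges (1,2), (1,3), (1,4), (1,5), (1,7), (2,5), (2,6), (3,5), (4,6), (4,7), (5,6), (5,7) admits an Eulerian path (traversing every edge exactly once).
No (6 vertices have odd degree: {1, 2, 4, 5, 6, 7}; Eulerian path requires 0 or 2)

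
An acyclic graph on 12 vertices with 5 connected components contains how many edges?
7 (Each of the 5 component trees on V_i vertices has V_i - 1 edges; summing gives V - C = 12 - 5 = 7)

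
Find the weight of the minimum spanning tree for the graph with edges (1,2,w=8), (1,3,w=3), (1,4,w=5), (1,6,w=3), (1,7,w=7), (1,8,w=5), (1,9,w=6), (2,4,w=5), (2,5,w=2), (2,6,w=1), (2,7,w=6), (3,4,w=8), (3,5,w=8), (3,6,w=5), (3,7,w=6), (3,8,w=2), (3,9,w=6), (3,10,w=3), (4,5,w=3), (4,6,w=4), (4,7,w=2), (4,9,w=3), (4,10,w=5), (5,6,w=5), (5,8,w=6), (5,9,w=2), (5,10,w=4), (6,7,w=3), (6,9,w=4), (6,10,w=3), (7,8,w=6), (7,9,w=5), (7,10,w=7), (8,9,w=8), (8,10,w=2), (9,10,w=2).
19 (MST edges: (1,6,w=3), (2,5,w=2), (2,6,w=1), (3,8,w=2), (4,5,w=3), (4,7,w=2), (5,9,w=2), (8,10,w=2), (9,10,w=2); sum of weights 3 + 2 + 1 + 2 + 3 + 2 + 2 + 2 + 2 = 19)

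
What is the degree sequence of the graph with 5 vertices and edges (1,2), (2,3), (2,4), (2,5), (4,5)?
[4, 2, 2, 1, 1] (degrees: deg(1)=1, deg(2)=4, deg(3)=1, deg(4)=2, deg(5)=2)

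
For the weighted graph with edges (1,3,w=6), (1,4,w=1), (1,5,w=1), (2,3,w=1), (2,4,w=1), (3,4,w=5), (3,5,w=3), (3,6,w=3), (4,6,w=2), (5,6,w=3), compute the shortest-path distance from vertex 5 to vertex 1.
1 (path: 5 -> 1; weights 1 = 1)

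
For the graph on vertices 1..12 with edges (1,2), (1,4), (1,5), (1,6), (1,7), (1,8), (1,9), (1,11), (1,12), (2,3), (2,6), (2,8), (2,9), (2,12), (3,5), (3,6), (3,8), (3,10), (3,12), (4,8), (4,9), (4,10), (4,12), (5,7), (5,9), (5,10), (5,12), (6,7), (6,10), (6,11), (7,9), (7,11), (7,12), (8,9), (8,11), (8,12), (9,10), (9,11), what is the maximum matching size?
6 (matching: (1,7), (2,3), (4,12), (5,10), (6,11), (8,9); upper bound floor(n/2) = floor(12/2) = 6)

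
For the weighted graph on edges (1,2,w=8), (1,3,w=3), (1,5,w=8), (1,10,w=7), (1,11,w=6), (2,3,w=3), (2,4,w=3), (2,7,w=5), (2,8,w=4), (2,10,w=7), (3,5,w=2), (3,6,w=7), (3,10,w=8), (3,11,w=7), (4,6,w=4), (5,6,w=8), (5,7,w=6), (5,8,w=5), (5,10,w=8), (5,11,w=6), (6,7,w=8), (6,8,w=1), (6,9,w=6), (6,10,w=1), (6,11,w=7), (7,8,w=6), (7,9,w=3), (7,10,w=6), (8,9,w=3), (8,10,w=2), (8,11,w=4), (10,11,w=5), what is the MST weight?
27 (MST edges: (1,3,w=3), (2,3,w=3), (2,4,w=3), (2,8,w=4), (3,5,w=2), (6,8,w=1), (6,10,w=1), (7,9,w=3), (8,9,w=3), (8,11,w=4); sum of weights 3 + 3 + 3 + 4 + 2 + 1 + 1 + 3 + 3 + 4 = 27)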